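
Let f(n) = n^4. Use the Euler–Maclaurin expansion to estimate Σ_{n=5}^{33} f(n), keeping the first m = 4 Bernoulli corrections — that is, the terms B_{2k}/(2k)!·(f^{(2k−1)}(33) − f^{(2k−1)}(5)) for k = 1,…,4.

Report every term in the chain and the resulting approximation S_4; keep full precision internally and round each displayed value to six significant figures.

The integral term ∫_5^33 x^4 dx = 7.82645e+06.
Boundary: ½(f(5) + f(33)) = ½(625.000 + 1.18592e+06) = 593273.
Integral + boundary = 8.41973e+06.
Order-1 term: 1/12 · (143748 − 500.000) = 11937.3.
Partial sum through k=1: 8.43166e+06.
Order-2 term: −1/720 · (792.000 − 120.000) = -0.933333.
Partial sum through k=2: 8.43166e+06.
Order-3 term: 1/30240 · (0.00000 − 0.00000) = 0.00000.
Partial sum through k=3: 8.43166e+06.
Order-4 term: −1/1209600 · (0.00000 − 0.00000) = 0.00000.

S_4 ≈ 8.43166e+06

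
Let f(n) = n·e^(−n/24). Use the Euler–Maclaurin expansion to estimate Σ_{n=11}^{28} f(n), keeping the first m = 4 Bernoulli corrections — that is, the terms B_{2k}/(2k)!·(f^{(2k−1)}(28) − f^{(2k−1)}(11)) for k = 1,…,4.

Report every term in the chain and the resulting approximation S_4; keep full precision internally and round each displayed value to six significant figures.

∫_11^28 x·e^(−x/24) dx evaluates to 142.532.
Endpoint term: (f(11) + f(28))/2 = (6.95570 + 8.71929)/2 = 7.83750.
So far: 150.369.
Correction k=1: B_{2}/2! · (f^{(1)}(28) − f^{(1)}(11)) = 1/12 · (-0.0519005 − 0.342516) = -0.0328680.
Partial sum through k=1: 150.336.
Correction k=2: B_{4}/4! · (f^{(3)}(28) − f^{(3)}(11)) = −1/720 · (0.000991156 − 0.00279026) = 2.49875e-06.
Partial sum through k=2: 150.336.
Correction k=3: B_{6}/6! · (f^{(5)}(28) − f^{(5)}(11)) = 1/30240 · (3.59795e-06 − 8.65603e-06) = -1.67265e-10.
Partial sum through k=3: 150.336.
Correction k=4: B_{8}/8! · (f^{(7)}(28) − f^{(7)}(11)) = −1/1209600 · (9.50544e-09 − 2.16456e-08) = 1.00365e-14.

S_4 ≈ 150.336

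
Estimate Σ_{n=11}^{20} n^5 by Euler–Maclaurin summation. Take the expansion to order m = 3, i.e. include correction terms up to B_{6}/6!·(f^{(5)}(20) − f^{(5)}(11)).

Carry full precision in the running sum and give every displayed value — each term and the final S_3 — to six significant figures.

∫_11^20 x^5 dx evaluates to 1.03714e+07.
Boundary: ½(f(11) + f(20)) = ½(161051 + 3.20000e+06) = 1.68053e+06.
Integral + boundary = 1.20519e+07.
Order-1 term: 1/12 · (800000 − 73205.0) = 60566.2.
After k=1: 1.21125e+07.
Order-2 term: −1/720 · (24000.0 − 7260.00) = -23.2500.
After k=2: 1.21125e+07.
Order-3 term: 1/30240 · (120.000 − 120.000) = 0.00000.

S_3 ≈ 1.21125e+07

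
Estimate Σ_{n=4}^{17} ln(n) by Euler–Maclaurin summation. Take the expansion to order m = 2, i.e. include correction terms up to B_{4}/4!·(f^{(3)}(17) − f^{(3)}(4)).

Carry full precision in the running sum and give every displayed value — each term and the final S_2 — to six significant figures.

Integral: ∫_4^17 ln(x) dx = 29.6194.
Boundary: ½(f(4) + f(17)) = ½(1.38629 + 2.83321) = 2.10975.
Integral + boundary = 31.7292.
Order-1 term: 1/12 · (0.0588235 − 0.250000) = -0.0159314.
After k=1: 31.7133.
Order-2 term: −1/720 · (0.000407083 − 0.0312500) = 4.28374e-05.

S_2 ≈ 31.7133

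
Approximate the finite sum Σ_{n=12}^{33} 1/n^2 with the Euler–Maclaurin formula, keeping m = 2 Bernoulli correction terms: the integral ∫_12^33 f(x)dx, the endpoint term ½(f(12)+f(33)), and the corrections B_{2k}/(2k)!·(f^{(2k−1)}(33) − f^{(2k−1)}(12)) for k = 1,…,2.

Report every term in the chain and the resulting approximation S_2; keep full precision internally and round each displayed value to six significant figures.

Integral: ∫_12^33 1/x^2 dx = 0.0530303.
Endpoint term: (f(12) + f(33))/2 = (0.00694444 + 0.000918274)/2 = 0.00393136.
Integral + boundary = 0.0569617.
Correction k=1: B_{2}/2! · (f^{(1)}(33) − f^{(1)}(12)) = 1/12 · (-5.56529e-05 − (-0.00115741)) = 9.18129e-05.
Running total after k=1: 0.0570535.
Correction k=2: B_{4}/4! · (f^{(3)}(33) − f^{(3)}(12)) = −1/720 · (-6.13256e-07 − (-9.64506e-05)) = -1.33107e-07.

S_2 ≈ 0.0570533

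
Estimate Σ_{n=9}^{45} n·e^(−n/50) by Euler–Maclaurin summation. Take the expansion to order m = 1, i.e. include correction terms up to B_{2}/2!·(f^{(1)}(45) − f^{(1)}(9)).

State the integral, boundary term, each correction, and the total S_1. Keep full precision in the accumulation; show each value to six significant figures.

∫_9^45 x·e^(−x/50) dx evaluates to 532.841.
Boundary: ½(f(9) + f(45)) = ½(7.51743 + 18.2956) = 12.9065.
Integral + boundary = 545.748.
k=1: B_{2}/(2)! × [f^{(1)}(45) − f^{(1)}(9)] = 1/12 × (0.0406570 − 0.684922) = -0.0536887.

S_1 ≈ 545.694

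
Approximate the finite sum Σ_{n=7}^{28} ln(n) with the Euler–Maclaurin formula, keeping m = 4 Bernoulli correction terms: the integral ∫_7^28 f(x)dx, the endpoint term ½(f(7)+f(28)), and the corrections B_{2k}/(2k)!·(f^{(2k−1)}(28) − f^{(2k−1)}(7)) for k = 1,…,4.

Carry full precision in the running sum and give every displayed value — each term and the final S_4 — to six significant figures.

∫_7^28 ln(x) dx evaluates to 58.6804.
Endpoint term: (f(7) + f(28))/2 = (1.94591 + 3.33220)/2 = 2.63906.
So far: 61.3194.
Order-1 term: 1/12 · (0.0357143 − 0.142857) = -0.00892857.
Partial sum through k=1: 61.3105.
Order-2 term: −1/720 · (9.11079e-05 − 0.00583090) = 7.97194e-06.
Partial sum through k=2: 61.3105.
Order-3 term: 1/30240 · (1.39451e-06 − 0.00142798) = -4.71753e-08.
Partial sum through k=3: 61.3105.
Order-4 term: −1/1209600 · (5.33613e-08 − 0.000874271) = 7.22733e-10.

S_4 ≈ 61.3105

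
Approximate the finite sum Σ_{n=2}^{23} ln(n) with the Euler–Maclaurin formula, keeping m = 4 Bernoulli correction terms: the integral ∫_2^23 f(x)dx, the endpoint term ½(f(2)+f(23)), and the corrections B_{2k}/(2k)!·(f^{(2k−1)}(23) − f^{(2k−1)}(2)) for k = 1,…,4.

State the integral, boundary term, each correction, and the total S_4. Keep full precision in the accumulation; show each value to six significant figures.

The integral term ∫_2^23 ln(x) dx = 49.7301.
Endpoint term: (f(2) + f(23))/2 = (0.693147 + 3.13549)/2 = 1.91432.
Integral + boundary = 51.6444.
Order-1 term: 1/12 · (0.0434783 − 0.500000) = -0.0380435.
Partial sum through k=1: 51.6063.
Order-2 term: −1/720 · (0.000164379 − 0.250000) = 0.000346994.
Partial sum through k=2: 51.6067.
Order-3 term: 1/30240 · (3.72883e-06 − 0.750000) = -2.48015e-05.
Partial sum through k=3: 51.6067.
Order-4 term: −1/1209600 · (2.11465e-07 − 5.62500) = 4.65030e-06.

S_4 ≈ 51.6067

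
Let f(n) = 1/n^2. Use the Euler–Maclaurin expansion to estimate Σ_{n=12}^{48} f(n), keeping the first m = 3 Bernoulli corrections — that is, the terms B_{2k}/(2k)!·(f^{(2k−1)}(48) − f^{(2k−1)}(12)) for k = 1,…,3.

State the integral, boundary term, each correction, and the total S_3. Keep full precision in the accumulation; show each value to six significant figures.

Integral: ∫_12^48 1/x^2 dx = 0.0625000.
½[f(12) + f(48)] = ½[0.00694444 + 0.000434028] = 0.00368924.
Integral + boundary = 0.0661892.
k=1: B_{2}/(2)! × [f^{(1)}(48) − f^{(1)}(12)] = 1/12 × (-1.80845e-05 − (-0.00115741)) = 9.49436e-05.
Running total after k=1: 0.0662842.
k=2: B_{4}/(4)! × [f^{(3)}(48) − f^{(3)}(12)] = −1/720 × (-9.41901e-08 − (-9.64506e-05)) = -1.33828e-07.
Running total after k=2: 0.0662840.
k=3: B_{6}/(6)! × [f^{(5)}(48) − f^{(5)}(12)] = 1/30240 × (-1.22643e-09 − (-2.00939e-05)) = 6.64440e-10.

S_3 ≈ 0.0662840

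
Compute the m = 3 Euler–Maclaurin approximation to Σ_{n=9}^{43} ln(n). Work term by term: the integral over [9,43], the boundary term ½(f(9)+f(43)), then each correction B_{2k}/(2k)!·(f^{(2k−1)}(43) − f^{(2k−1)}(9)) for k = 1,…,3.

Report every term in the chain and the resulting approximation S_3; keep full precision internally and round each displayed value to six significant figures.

Integral: ∫_9^43 ln(x) dx = 107.957.
Endpoint term: (f(9) + f(43))/2 = (2.19722 + 3.76120)/2 = 2.97921.
So far: 110.936.
Correction k=1: B_{2}/2! · (f^{(1)}(43) − f^{(1)}(9)) = 1/12 · (0.0232558 − 0.111111) = -0.00732127.
Running total after k=1: 110.928.
Correction k=2: B_{4}/4! · (f^{(3)}(43) − f^{(3)}(9)) = −1/720 · (2.51550e-05 − 0.00274348) = 3.77546e-06.
Running total after k=2: 110.928.
Correction k=3: B_{6}/6! · (f^{(5)}(43) − f^{(5)}(9)) = 1/30240 · (1.63256e-07 − 0.000406442) = -1.34351e-08.

S_3 ≈ 110.928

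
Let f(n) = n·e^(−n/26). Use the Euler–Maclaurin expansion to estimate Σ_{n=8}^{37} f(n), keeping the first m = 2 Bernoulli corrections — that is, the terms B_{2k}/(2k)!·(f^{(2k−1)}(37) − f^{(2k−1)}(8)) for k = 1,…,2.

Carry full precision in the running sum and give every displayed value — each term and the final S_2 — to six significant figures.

S_2 ≈ 262.502

The integral term ∫_8^37 x·e^(−x/26) dx = 255.154.
Endpoint term: (f(8) + f(37))/2 = (5.88113 + 8.91594)/2 = 7.39854.
Integral + boundary = 262.552.
k=1: B_{2}/(2)! × [f^{(1)}(37) − f^{(1)}(8)] = 1/12 × (-0.101949 − 0.508944) = -0.0509078.
Partial sum through k=1: 262.502.
k=2: B_{4}/(4)! × [f^{(3)}(37) − f^{(3)}(8)] = −1/720 × (0.000562120 − 0.00292785) = 3.28574e-06.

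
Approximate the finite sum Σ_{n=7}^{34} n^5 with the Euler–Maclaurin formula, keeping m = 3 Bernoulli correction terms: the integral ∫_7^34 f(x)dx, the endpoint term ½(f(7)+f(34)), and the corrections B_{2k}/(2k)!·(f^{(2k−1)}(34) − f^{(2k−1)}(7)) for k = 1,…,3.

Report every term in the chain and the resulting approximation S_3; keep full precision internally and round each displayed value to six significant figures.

S_3 ≈ 2.80730e+08

Integral: ∫_7^34 x^5 dx = 2.57448e+08.
Endpoint term: (f(7) + f(34))/2 = (16807.0 + 4.54354e+07)/2 = 2.27261e+07.
Running total after boundary: 2.80174e+08.
Order-1 term: 1/12 · (6.68168e+06 − 12005.0) = 555806.
Running total after k=1: 2.80730e+08.
Order-2 term: −1/720 · (69360.0 − 2940.00) = -92.2500.
Running total after k=2: 2.80730e+08.
Order-3 term: 1/30240 · (120.000 − 120.000) = 0.00000.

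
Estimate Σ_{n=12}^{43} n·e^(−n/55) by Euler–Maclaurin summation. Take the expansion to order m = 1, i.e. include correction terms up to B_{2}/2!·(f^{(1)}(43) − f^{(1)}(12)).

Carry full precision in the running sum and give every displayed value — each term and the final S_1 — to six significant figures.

The integral term ∫_12^43 x·e^(−x/55) dx = 496.343.
Endpoint term: (f(12) + f(43))/2 = (9.64775 + 19.6757)/2 = 14.6617.
Running total after boundary: 511.005.
Order-1 term: 1/12 · (0.0998342 − 0.628566) = -0.0440610.

S_1 ≈ 510.961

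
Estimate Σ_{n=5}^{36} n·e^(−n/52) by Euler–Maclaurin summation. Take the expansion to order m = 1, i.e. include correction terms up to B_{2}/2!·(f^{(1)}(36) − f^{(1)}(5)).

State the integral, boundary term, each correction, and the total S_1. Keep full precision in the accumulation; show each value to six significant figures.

S_1 ≈ 413.574

Integral: ∫_5^36 x·e^(−x/52) dx = 402.352.
Endpoint term: (f(5) + f(36))/2 = (4.54162 + 18.0151)/2 = 11.2784.
So far: 413.630.
Order-1 term: 1/12 · (0.153975 − 0.820985) = -0.0555842.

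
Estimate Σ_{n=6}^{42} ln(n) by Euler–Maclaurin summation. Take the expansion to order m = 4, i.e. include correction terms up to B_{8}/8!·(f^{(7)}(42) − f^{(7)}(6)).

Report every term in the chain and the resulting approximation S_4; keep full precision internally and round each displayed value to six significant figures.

S_4 ≈ 112.984

∫_6^42 ln(x) dx evaluates to 110.232.
Endpoint term: (f(6) + f(42))/2 = (1.79176 + 3.73767)/2 = 2.76471.
So far: 112.996.
Order-1 term: 1/12 · (0.0238095 − 0.166667) = -0.0119048.
Running total after k=1: 112.984.
Order-2 term: −1/720 · (2.69949e-05 − 0.00925926) = 1.28226e-05.
Running total after k=2: 112.984.
Order-3 term: 1/30240 · (1.83639e-07 − 0.00308642) = -1.02058e-07.
Running total after k=3: 112.984.
Order-4 term: −1/1209600 · (3.12311e-09 − 0.00257202) = 2.12633e-09.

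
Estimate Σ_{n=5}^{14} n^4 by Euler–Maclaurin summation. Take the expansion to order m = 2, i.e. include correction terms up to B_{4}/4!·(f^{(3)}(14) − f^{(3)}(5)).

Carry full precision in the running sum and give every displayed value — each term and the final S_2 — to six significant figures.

S_2 ≈ 127333

∫_5^14 x^4 dx evaluates to 106940.
Endpoint term: (f(5) + f(14))/2 = (625.000 + 38416.0)/2 = 19520.5.
Running total after boundary: 126460.
Correction k=1: B_{2}/2! · (f^{(1)}(14) − f^{(1)}(5)) = 1/12 · (10976.0 − 500.000) = 873.000.
Partial sum through k=1: 127333.
Correction k=2: B_{4}/4! · (f^{(3)}(14) − f^{(3)}(5)) = −1/720 · (336.000 − 120.000) = -0.300000.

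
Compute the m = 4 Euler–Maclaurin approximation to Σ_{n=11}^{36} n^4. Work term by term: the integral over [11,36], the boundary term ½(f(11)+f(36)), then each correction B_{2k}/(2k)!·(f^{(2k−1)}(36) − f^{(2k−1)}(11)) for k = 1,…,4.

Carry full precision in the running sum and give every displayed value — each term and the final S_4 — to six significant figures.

S_4 ≈ 1.29233e+07

Integral: ∫_11^36 x^4 dx = 1.20610e+07.
Boundary: ½(f(11) + f(36)) = ½(14641.0 + 1.67962e+06) = 847128.
Running total after boundary: 1.29082e+07.
k=1: B_{2}/(2)! × [f^{(1)}(36) − f^{(1)}(11)] = 1/12 × (186624 − 5324.00) = 15108.3.
After k=1: 1.29233e+07.
k=2: B_{4}/(4)! × [f^{(3)}(36) − f^{(3)}(11)] = −1/720 × (864.000 − 264.000) = -0.833333.
After k=2: 1.29233e+07.
k=3: B_{6}/(6)! × [f^{(5)}(36) − f^{(5)}(11)] = 1/30240 × (0.00000 − 0.00000) = 0.00000.
After k=3: 1.29233e+07.
k=4: B_{8}/(8)! × [f^{(7)}(36) − f^{(7)}(11)] = −1/1209600 × (0.00000 − 0.00000) = 0.00000.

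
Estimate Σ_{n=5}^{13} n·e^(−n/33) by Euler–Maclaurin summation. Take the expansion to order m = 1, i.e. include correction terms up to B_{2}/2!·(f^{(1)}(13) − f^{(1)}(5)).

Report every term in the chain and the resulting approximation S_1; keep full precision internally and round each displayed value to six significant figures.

∫_5^13 x·e^(−x/33) dx evaluates to 53.9622.
Boundary: ½(f(5) + f(13)) = ½(4.29702 + 8.76713) = 6.53208.
So far: 60.4943.
Correction k=1: B_{2}/2! · (f^{(1)}(13) − f^{(1)}(5)) = 1/12 · (0.408724 − 0.729192) = -0.0267057.

S_1 ≈ 60.4676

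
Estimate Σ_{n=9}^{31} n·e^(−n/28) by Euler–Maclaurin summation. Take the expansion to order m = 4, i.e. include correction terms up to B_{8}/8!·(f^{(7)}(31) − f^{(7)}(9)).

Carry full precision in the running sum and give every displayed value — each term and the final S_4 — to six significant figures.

S_4 ≈ 213.569

∫_9^31 x·e^(−x/28) dx evaluates to 205.227.
Endpoint term: (f(9) + f(31))/2 = (6.52601 + 10.2456)/2 = 8.38579.
Running total after boundary: 213.613.
k=1: B_{2}/(2)! × [f^{(1)}(31) − f^{(1)}(9)] = 1/12 × (-0.0354109 − 0.492041) = -0.0439543.
Partial sum through k=1: 213.569.
k=2: B_{4}/(4)! × [f^{(3)}(31) − f^{(3)}(9)] = −1/720 × (0.000797950 − 0.00247738) = 2.33254e-06.
Partial sum through k=2: 213.569.
k=3: B_{6}/(6)! × [f^{(5)}(31) − f^{(5)}(9)] = 1/30240 × (2.09320e-06 − 5.51933e-06) = -1.13298e-10.
Partial sum through k=3: 213.569.
k=4: B_{8}/(8)! × [f^{(7)}(31) − f^{(7)}(9)] = −1/1209600 × (4.04158e-09 − 1.00494e-08) = 4.96679e-15.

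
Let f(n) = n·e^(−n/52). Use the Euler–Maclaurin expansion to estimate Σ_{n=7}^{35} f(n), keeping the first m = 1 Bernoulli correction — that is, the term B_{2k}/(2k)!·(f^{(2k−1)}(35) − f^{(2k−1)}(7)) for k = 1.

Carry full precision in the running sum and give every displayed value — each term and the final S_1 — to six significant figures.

Integral: ∫_7^35 x·e^(−x/52) dx = 373.734.
Endpoint term: (f(7) + f(35))/2 = (6.11836 + 17.8548)/2 = 11.9866.
Integral + boundary = 385.721.
k=1: B_{2}/(2)! × [f^{(1)}(35) − f^{(1)}(7)] = 1/12 × (0.166775 − 0.756391) = -0.0491346.

S_1 ≈ 385.671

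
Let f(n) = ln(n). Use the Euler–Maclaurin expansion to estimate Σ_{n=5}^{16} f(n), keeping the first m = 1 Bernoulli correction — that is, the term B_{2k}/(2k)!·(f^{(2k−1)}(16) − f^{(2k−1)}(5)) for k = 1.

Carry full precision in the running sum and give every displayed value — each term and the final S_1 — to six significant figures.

∫_5^16 ln(x) dx evaluates to 25.3142.
Endpoint term: (f(5) + f(16))/2 = (1.60944 + 2.77259)/2 = 2.19101.
So far: 27.5052.
k=1: B_{2}/(2)! × [f^{(1)}(16) − f^{(1)}(5)] = 1/12 × (0.0625000 − 0.200000) = -0.0114583.

S_1 ≈ 27.4938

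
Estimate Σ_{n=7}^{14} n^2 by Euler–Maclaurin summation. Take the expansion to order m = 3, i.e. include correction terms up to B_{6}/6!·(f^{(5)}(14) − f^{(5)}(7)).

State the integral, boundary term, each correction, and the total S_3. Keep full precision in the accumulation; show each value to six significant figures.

The integral term ∫_7^14 x^2 dx = 800.333.
Boundary: ½(f(7) + f(14)) = ½(49.0000 + 196.000) = 122.500.
Integral + boundary = 922.833.
k=1: B_{2}/(2)! × [f^{(1)}(14) − f^{(1)}(7)] = 1/12 × (28.0000 − 14.0000) = 1.16667.
Running total after k=1: 924.000.
k=2: B_{4}/(4)! × [f^{(3)}(14) − f^{(3)}(7)] = −1/720 × (0.00000 − 0.00000) = 0.00000.
Running total after k=2: 924.000.
k=3: B_{6}/(6)! × [f^{(5)}(14) − f^{(5)}(7)] = 1/30240 × (0.00000 − 0.00000) = 0.00000.

S_3 ≈ 924.000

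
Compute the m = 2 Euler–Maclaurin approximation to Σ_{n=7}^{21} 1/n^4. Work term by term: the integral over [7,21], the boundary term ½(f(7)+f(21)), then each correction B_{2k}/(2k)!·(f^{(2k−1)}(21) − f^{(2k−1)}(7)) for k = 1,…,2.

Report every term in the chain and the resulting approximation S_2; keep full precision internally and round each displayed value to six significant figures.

S_2 ≈ 0.00116619

∫_7^21 1/x^4 dx evaluates to 0.000935824.
Endpoint term: (f(7) + f(21))/2 = (0.000416493 + 5.14189e-06)/2 = 0.000210818.
Integral + boundary = 0.00114664.
k=1: B_{2}/(2)! × [f^{(1)}(21) − f^{(1)}(7)] = 1/12 × (-9.79408e-07 − (-0.000237996)) = 1.97514e-05.
Running total after k=1: 0.00116639.
k=2: B_{4}/(4)! × [f^{(3)}(21) − f^{(3)}(7)] = −1/720 × (-6.66264e-08 − (-0.000145712)) = -2.02285e-07.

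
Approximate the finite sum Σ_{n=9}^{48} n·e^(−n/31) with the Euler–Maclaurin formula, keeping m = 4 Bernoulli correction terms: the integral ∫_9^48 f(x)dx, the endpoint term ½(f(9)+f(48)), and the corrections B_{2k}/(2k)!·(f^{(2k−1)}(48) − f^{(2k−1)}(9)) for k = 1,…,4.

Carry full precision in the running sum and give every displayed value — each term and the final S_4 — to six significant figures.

Integral: ∫_9^48 x·e^(−x/31) dx = 406.913.
Boundary: ½(f(9) + f(48)) = ½(6.73220 + 10.2043) = 8.46827.
So far: 415.381.
k=1: B_{2}/(2)! × [f^{(1)}(48) − f^{(1)}(9)] = 1/12 × (-0.116582 − 0.530854) = -0.0539530.
After k=1: 415.328.
k=2: B_{4}/(4)! × [f^{(3)}(48) − f^{(3)}(9)] = −1/720 × (0.000321123 − 0.00210916) = 2.48338e-06.
After k=2: 415.328.
k=3: B_{6}/(6)! × [f^{(5)}(48) − f^{(5)}(9)] = 1/30240 × (7.94547e-07 − 3.81469e-06) = -9.98724e-11.
After k=3: 415.328.
k=4: B_{8}/(8)! × [f^{(7)}(48) − f^{(7)}(9)] = −1/1209600 × (1.30587e-09 − 5.65517e-09) = 3.59566e-15.

S_4 ≈ 415.328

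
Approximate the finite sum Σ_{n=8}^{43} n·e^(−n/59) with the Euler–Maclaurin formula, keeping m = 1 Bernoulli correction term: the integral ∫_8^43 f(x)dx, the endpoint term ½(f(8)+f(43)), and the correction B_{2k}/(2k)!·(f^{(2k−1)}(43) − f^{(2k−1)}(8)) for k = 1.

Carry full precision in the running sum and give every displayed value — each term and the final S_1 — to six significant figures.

Integral: ∫_8^43 x·e^(−x/59) dx = 548.180.
Boundary: ½(f(8) + f(43)) = ½(6.98558 + 20.7467) = 13.8661.
Running total after boundary: 562.046.
Correction k=1: B_{2}/2! · (f^{(1)}(43) − f^{(1)}(8)) = 1/12 · (0.130842 − 0.754798) = -0.0519963.

S_1 ≈ 561.994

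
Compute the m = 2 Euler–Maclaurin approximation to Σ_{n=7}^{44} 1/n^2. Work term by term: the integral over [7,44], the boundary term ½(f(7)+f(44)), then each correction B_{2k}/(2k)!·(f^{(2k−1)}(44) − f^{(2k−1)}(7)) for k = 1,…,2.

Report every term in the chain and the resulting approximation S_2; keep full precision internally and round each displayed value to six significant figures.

Integral: ∫_7^44 1/x^2 dx = 0.120130.
Endpoint term: (f(7) + f(44))/2 = (0.0204082 + 0.000516529)/2 = 0.0104623.
Integral + boundary = 0.130592.
k=1: B_{2}/(2)! × [f^{(1)}(44) − f^{(1)}(7)] = 1/12 × (-2.34786e-05 − (-0.00583090)) = 0.000483952.
Partial sum through k=1: 0.131076.
k=2: B_{4}/(4)! × [f^{(3)}(44) − f^{(3)}(7)] = −1/720 × (-1.45528e-07 − (-0.00142798)) = -1.98310e-06.

S_2 ≈ 0.131074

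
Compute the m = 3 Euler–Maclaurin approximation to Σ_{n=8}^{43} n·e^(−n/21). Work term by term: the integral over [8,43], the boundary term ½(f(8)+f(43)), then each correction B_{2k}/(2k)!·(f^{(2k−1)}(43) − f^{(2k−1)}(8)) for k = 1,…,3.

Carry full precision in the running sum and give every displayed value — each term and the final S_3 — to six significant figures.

S_3 ≈ 248.104

Integral: ∫_8^43 x·e^(−x/21) dx = 242.643.
Boundary: ½(f(8) + f(43)) = ½(5.46568 + 5.54880) = 5.50724.
Integral + boundary = 248.150.
k=1: B_{2}/(2)! × [f^{(1)}(43) − f^{(1)}(8)] = 1/12 × (-0.135187 − 0.422940) = -0.0465105.
After k=1: 248.104.
k=2: B_{4}/(4)! × [f^{(3)}(43) − f^{(3)}(8)] = −1/720 × (0.000278678 − 0.00405751) = 5.24837e-06.
After k=2: 248.104.
k=3: B_{6}/(6)! × [f^{(5)}(43) − f^{(5)}(8)] = 1/30240 × (1.95896e-06 − 1.62267e-05) = -4.71816e-10.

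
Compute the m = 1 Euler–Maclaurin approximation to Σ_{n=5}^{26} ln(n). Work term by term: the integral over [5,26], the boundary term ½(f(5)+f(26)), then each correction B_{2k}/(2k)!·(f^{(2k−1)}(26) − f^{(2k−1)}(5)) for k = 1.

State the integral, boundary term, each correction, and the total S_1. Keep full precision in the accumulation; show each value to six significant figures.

The integral term ∫_5^26 ln(x) dx = 55.6633.
Boundary: ½(f(5) + f(26)) = ½(1.60944 + 3.25810) = 2.43377.
Running total after boundary: 58.0971.
Correction k=1: B_{2}/2! · (f^{(1)}(26) − f^{(1)}(5)) = 1/12 · (0.0384615 − 0.200000) = -0.0134615.

S_1 ≈ 58.0836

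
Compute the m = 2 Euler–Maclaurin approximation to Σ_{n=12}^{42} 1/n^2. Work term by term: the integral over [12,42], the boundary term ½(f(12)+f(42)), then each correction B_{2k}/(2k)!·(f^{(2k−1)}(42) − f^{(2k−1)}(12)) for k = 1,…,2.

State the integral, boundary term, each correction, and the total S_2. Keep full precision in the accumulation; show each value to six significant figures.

S_2 ≈ 0.0633735

Integral: ∫_12^42 1/x^2 dx = 0.0595238.
½[f(12) + f(42)] = ½[0.00694444 + 0.000566893] = 0.00375567.
So far: 0.0632795.
Correction k=1: B_{2}/2! · (f^{(1)}(42) − f^{(1)}(12)) = 1/12 · (-2.69949e-05 − (-0.00115741)) = 9.42010e-05.
After k=1: 0.0633737.
Correction k=2: B_{4}/4! · (f^{(3)}(42) − f^{(3)}(12)) = −1/720 · (-1.83639e-07 − (-9.64506e-05)) = -1.33704e-07.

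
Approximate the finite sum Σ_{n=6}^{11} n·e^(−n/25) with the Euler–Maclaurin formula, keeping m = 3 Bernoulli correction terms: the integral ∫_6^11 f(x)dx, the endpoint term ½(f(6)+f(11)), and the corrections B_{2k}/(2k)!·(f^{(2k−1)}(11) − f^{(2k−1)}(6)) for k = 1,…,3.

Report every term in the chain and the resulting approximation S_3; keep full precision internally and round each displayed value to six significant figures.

S_3 ≈ 35.8861

The integral term ∫_6^11 x·e^(−x/25) dx = 30.0038.
Endpoint term: (f(6) + f(11))/2 = (4.71977 + 7.08440)/2 = 5.90208.
So far: 35.9059.
Order-1 term: 1/12 · (0.360660 − 0.597837) = -0.0197647.
After k=1: 35.8861.
Order-2 term: −1/720 · (0.00263797 − 0.00347375) = 1.16080e-06.
After k=2: 35.8861.
Order-3 term: 1/30240 · (7.51822e-06 − 9.58553e-06) = -6.83634e-11.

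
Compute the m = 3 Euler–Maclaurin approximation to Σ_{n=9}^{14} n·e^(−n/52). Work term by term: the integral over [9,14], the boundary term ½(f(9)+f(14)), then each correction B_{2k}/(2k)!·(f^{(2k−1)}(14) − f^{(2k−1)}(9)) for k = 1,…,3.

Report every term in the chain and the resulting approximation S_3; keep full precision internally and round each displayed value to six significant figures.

S_3 ≈ 55.0699

The integral term ∫_9^14 x·e^(−x/52) dx = 45.9488.
½[f(9) + f(14)] = ½[7.56966 + 10.6955] = 9.13260.
So far: 55.0814.
Order-1 term: 1/12 · (0.558284 − 0.695503) = -0.0114349.
Partial sum through k=1: 55.0699.
Order-2 term: −1/720 · (0.000771530 − 0.000879308) = 1.49691e-07.
Partial sum through k=2: 55.0699.
Order-3 term: 1/30240 · (4.94303e-07 − 5.55253e-07) = -2.01554e-12.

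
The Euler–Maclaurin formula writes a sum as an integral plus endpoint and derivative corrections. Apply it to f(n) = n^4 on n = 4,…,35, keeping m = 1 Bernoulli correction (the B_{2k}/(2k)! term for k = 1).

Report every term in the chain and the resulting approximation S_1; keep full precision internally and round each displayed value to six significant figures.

S_1 ≈ 1.12689e+07

∫_4^35 x^4 dx evaluates to 1.05042e+07.
Endpoint term: (f(4) + f(35))/2 = (256.000 + 1.50062e+06)/2 = 750440.
So far: 1.12546e+07.
Order-1 term: 1/12 · (171500 − 256.000) = 14270.3.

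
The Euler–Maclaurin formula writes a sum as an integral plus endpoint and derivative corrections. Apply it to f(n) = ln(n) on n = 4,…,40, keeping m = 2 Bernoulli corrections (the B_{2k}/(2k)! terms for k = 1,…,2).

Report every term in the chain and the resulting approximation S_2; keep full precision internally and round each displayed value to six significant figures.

S_2 ≈ 108.529

Integral: ∫_4^40 ln(x) dx = 106.010.
Endpoint term: (f(4) + f(40))/2 = (1.38629 + 3.68888)/2 = 2.53759.
So far: 108.548.
k=1: B_{2}/(2)! × [f^{(1)}(40) − f^{(1)}(4)] = 1/12 × (0.0250000 − 0.250000) = -0.0187500.
After k=1: 108.529.
k=2: B_{4}/(4)! × [f^{(3)}(40) − f^{(3)}(4)] = −1/720 × (3.12500e-05 − 0.0312500) = 4.33594e-05.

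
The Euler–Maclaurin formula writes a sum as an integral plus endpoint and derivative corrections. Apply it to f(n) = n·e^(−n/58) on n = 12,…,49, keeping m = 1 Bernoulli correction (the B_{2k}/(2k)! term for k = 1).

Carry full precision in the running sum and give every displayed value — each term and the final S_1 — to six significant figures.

S_1 ≈ 650.265

Integral: ∫_12^49 x·e^(−x/58) dx = 634.909.
½[f(12) + f(49)] = ½[9.75725 + 21.0519] = 15.4046.
Integral + boundary = 650.313.
Correction k=1: B_{2}/2! · (f^{(1)}(49) − f^{(1)}(12)) = 1/12 · (0.0666669 − 0.644875) = -0.0481840.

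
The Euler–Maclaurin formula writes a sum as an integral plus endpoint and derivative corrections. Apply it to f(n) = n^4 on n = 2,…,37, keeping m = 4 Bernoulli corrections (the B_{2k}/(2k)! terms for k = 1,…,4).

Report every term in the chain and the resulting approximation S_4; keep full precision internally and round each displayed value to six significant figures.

The integral term ∫_2^37 x^4 dx = 1.38688e+07.
Endpoint term: (f(2) + f(37))/2 = (16.0000 + 1.87416e+06)/2 = 937088.
Running total after boundary: 1.48059e+07.
Correction k=1: B_{2}/2! · (f^{(1)}(37) − f^{(1)}(2)) = 1/12 · (202612 − 32.0000) = 16881.7.
Running total after k=1: 1.48228e+07.
Correction k=2: B_{4}/4! · (f^{(3)}(37) − f^{(3)}(2)) = −1/720 · (888.000 − 48.0000) = -1.16667.
Running total after k=2: 1.48228e+07.
Correction k=3: B_{6}/6! · (f^{(5)}(37) − f^{(5)}(2)) = 1/30240 · (0.00000 − 0.00000) = 0.00000.
Running total after k=3: 1.48228e+07.
Correction k=4: B_{8}/8! · (f^{(7)}(37) − f^{(7)}(2)) = −1/1209600 · (0.00000 − 0.00000) = 0.00000.

S_4 ≈ 1.48228e+07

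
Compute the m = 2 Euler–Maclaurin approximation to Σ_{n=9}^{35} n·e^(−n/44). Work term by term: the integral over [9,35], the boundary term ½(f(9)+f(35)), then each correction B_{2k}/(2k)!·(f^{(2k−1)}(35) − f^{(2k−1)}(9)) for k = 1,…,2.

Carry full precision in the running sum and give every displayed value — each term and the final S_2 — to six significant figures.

S_2 ≈ 343.159

∫_9^35 x·e^(−x/44) dx evaluates to 331.638.
Endpoint term: (f(9) + f(35))/2 = (7.33516 + 15.7982)/2 = 11.5667.
So far: 343.205.
k=1: B_{2}/(2)! × [f^{(1)}(35) − f^{(1)}(9)] = 1/12 × (0.0923269 − 0.648310) = -0.0463319.
After k=1: 343.159.
k=2: B_{4}/(4)! × [f^{(3)}(35) − f^{(3)}(9)] = −1/720 × (0.000513987 − 0.00117683) = 9.20617e-07.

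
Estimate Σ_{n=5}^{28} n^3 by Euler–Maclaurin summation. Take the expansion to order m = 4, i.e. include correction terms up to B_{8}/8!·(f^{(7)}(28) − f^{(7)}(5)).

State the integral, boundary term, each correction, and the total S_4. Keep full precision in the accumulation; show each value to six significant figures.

Integral: ∫_5^28 x^3 dx = 153508.
Boundary: ½(f(5) + f(28)) = ½(125.000 + 21952.0) = 11038.5.
So far: 164546.
Order-1 term: 1/12 · (2352.00 − 75.0000) = 189.750.
Partial sum through k=1: 164736.
Order-2 term: −1/720 · (6.00000 − 6.00000) = 0.00000.
Partial sum through k=2: 164736.
Order-3 term: 1/30240 · (0.00000 − 0.00000) = 0.00000.
Partial sum through k=3: 164736.
Order-4 term: −1/1209600 · (0.00000 − 0.00000) = 0.00000.

S_4 ≈ 164736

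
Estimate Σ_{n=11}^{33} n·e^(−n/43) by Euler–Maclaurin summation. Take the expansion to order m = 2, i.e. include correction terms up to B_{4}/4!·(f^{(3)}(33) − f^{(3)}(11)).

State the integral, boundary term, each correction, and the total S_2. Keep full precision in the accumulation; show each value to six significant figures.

The integral term ∫_11^33 x·e^(−x/43) dx = 280.890.
½[f(11) + f(33)] = ½[8.51715 + 15.3186] = 11.9179.
Running total after boundary: 292.808.
Order-1 term: 1/12 · (0.107953 − 0.576213) = -0.0390216.
Partial sum through k=1: 292.768.
Order-2 term: −1/720 · (0.000560493 − 0.00114915) = 8.17584e-07.

S_2 ≈ 292.768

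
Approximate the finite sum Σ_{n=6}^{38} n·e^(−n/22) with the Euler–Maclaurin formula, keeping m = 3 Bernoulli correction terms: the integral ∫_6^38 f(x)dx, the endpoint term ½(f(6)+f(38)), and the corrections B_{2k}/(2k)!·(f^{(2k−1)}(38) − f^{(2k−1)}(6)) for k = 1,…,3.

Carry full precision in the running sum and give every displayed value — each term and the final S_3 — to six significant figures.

S_3 ≈ 239.911

The integral term ∫_6^38 x·e^(−x/22) dx = 234.307.
½[f(6) + f(38)] = ½[4.56780 + 6.75521] = 5.66150.
So far: 239.968.
Correction k=1: B_{2}/2! · (f^{(1)}(38) − f^{(1)}(6)) = 1/12 · (-0.129286 − 0.553673) = -0.0569133.
After k=1: 239.911.
Correction k=2: B_{4}/4! · (f^{(3)}(38) − f^{(3)}(6)) = −1/720 · (0.000467461 − 0.00428982) = 5.30884e-06.
After k=2: 239.911.
Correction k=3: B_{6}/6! · (f^{(5)}(38) − f^{(5)}(6)) = 1/30240 · (2.48356e-06 − 1.53630e-05) = -4.25907e-10.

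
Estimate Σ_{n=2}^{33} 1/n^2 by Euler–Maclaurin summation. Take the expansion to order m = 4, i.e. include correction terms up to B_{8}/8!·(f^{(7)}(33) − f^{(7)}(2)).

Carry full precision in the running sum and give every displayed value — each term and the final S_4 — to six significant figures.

∫_2^33 1/x^2 dx evaluates to 0.469697.
Endpoint term: (f(2) + f(33))/2 = (0.250000 + 0.000918274)/2 = 0.125459.
So far: 0.595156.
Correction k=1: B_{2}/2! · (f^{(1)}(33) − f^{(1)}(2)) = 1/12 · (-5.56529e-05 − (-0.250000)) = 0.0208287.
Running total after k=1: 0.615985.
Correction k=2: B_{4}/4! · (f^{(3)}(33) − f^{(3)}(2)) = −1/720 · (-6.13256e-07 − (-0.750000)) = -0.00104167.
Running total after k=2: 0.614943.
Correction k=3: B_{6}/6! · (f^{(5)}(33) − f^{(5)}(2)) = 1/30240 · (-1.68941e-08 − (-5.62500)) = 0.000186012.
Running total after k=3: 0.615129.
Correction k=4: B_{8}/8! · (f^{(7)}(33) − f^{(7)}(2)) = −1/1209600 · (-8.68750e-10 − (-78.7500)) = -6.51042e-05.

S_4 ≈ 0.615064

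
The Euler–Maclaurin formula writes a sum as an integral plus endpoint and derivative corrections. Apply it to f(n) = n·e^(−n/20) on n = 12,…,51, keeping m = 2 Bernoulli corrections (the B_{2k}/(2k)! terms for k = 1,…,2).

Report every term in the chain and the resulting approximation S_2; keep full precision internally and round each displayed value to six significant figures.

Integral: ∫_12^51 x·e^(−x/20) dx = 240.363.
Boundary: ½(f(12) + f(51)) = ½(6.58574 + 3.98216) = 5.28395.
Running total after boundary: 245.647.
k=1: B_{2}/(2)! × [f^{(1)}(51) − f^{(1)}(12)] = 1/12 × (-0.121027 − 0.219525) = -0.0283793.
After k=1: 245.619.
k=2: B_{4}/(4)! × [f^{(3)}(51) − f^{(3)}(12)] = −1/720 × (8.78419e-05 − 0.00329287) = 4.45143e-06.

S_2 ≈ 245.619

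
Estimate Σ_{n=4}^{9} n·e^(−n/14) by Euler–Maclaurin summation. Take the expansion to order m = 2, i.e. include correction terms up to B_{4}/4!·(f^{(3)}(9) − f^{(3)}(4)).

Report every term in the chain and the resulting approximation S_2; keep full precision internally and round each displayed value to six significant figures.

∫_4^9 x·e^(−x/14) dx evaluates to 20.0685.
Boundary: ½(f(4) + f(9)) = ½(3.00591 + 4.73209) = 3.86900.
Running total after boundary: 23.9375.
k=1: B_{2}/(2)! × [f^{(1)}(9) − f^{(1)}(4)] = 1/12 × (0.187781 − 0.536769) = -0.0290823.
Partial sum through k=1: 23.9085.
k=2: B_{4}/(4)! × [f^{(3)}(9) − f^{(3)}(4)] = −1/720 × (0.00632325 − 0.0104068) = 5.67153e-06.

S_2 ≈ 23.9085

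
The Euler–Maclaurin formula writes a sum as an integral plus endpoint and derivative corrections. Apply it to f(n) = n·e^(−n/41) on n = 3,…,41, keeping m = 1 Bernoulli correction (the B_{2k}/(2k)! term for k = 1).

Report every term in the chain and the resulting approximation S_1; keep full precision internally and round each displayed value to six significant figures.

S_1 ≈ 448.767

The integral term ∫_3^41 x·e^(−x/41) dx = 439.903.
Boundary: ½(f(3) + f(41)) = ½(2.78833 + 15.0831) = 8.93569.
Running total after boundary: 448.839.
k=1: B_{2}/(2)! × [f^{(1)}(41) − f^{(1)}(3)] = 1/12 × (0.00000 − 0.861434) = -0.0717862.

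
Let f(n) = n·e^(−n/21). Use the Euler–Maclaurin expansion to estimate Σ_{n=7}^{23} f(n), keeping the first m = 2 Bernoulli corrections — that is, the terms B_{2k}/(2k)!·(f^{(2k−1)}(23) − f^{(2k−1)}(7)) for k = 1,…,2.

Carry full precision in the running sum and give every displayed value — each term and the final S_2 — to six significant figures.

S_2 ≈ 118.591

The integral term ∫_7^23 x·e^(−x/21) dx = 112.279.
Endpoint term: (f(7) + f(23))/2 = (5.01572 + 7.69258)/2 = 6.35415.
Running total after boundary: 118.634.
Correction k=1: B_{2}/2! · (f^{(1)}(23) − f^{(1)}(7)) = 1/12 · (-0.0318533 − 0.477688) = -0.0424617.
Running total after k=1: 118.591.
Correction k=2: B_{4}/4! · (f^{(3)}(23) − f^{(3)}(7)) = −1/720 · (0.00144460 − 0.00433277) = 4.01135e-06.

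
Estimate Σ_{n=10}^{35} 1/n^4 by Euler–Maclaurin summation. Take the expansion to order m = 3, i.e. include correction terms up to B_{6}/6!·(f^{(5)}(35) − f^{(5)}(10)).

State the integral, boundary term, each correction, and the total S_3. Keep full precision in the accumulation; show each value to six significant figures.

The integral term ∫_10^35 1/x^4 dx = 0.000325559.
½[f(10) + f(35)] = ½[0.000100000 + 6.66389e-07] = 5.03332e-05.
So far: 0.000375892.
k=1: B_{2}/(2)! × [f^{(1)}(35) − f^{(1)}(10)] = 1/12 × (-7.61587e-08 − (-4.00000e-05)) = 3.32699e-06.
After k=1: 0.000379219.
k=2: B_{4}/(4)! × [f^{(3)}(35) − f^{(3)}(10)] = −1/720 × (-1.86511e-09 − (-1.20000e-05)) = -1.66641e-08.
After k=2: 0.000379202.
k=3: B_{6}/(6)! × [f^{(5)}(35) − f^{(5)}(10)] = 1/30240 × (-8.52623e-11 − (-6.72000e-06)) = 2.22219e-10.

S_3 ≈ 0.000379203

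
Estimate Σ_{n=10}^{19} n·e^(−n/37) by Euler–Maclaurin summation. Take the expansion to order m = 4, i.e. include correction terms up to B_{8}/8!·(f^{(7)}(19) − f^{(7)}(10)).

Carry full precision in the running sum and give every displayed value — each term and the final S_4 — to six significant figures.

S_4 ≈ 96.7737

∫_10^19 x·e^(−x/37) dx evaluates to 87.2953.
½[f(10) + f(19)] = ½[7.63173 + 11.3694] = 9.50057.
Integral + boundary = 96.7959.
k=1: B_{2}/(2)! × [f^{(1)}(19) − f^{(1)}(10)] = 1/12 × (0.291108 − 0.556910) = -0.0221502.
Running total after k=1: 96.7737.
k=2: B_{4}/(4)! × [f^{(3)}(19) − f^{(3)}(10)] = −1/720 × (0.00108684 − 0.00152174) = 6.04019e-07.
Running total after k=2: 96.7737.
k=3: B_{6}/(6)! × [f^{(5)}(19) − f^{(5)}(10)] = 1/30240 × (1.43246e-06 − 1.92598e-06) = -1.63201e-11.
Running total after k=3: 96.7737.
k=4: B_{8}/(8)! × [f^{(7)}(19) − f^{(7)}(10)] = −1/1209600 × (1.51281e-09 − 2.00175e-09) = 4.04222e-16.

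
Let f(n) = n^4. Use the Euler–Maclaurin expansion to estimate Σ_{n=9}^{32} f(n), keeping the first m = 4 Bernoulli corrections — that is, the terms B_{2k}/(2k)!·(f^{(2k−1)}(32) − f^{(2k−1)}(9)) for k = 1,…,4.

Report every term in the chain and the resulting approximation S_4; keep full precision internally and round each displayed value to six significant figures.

S_4 ≈ 7.23732e+06

The integral term ∫_9^32 x^4 dx = 6.69908e+06.
Endpoint term: (f(9) + f(32))/2 = (6561.00 + 1.04858e+06)/2 = 527568.
So far: 7.22665e+06.
Correction k=1: B_{2}/2! · (f^{(1)}(32) − f^{(1)}(9)) = 1/12 · (131072 − 2916.00) = 10679.7.
Running total after k=1: 7.23732e+06.
Correction k=2: B_{4}/4! · (f^{(3)}(32) − f^{(3)}(9)) = −1/720 · (768.000 − 216.000) = -0.766667.
Running total after k=2: 7.23732e+06.
Correction k=3: B_{6}/6! · (f^{(5)}(32) − f^{(5)}(9)) = 1/30240 · (0.00000 − 0.00000) = 0.00000.
Running total after k=3: 7.23732e+06.
Correction k=4: B_{8}/8! · (f^{(7)}(32) − f^{(7)}(9)) = −1/1209600 · (0.00000 − 0.00000) = 0.00000.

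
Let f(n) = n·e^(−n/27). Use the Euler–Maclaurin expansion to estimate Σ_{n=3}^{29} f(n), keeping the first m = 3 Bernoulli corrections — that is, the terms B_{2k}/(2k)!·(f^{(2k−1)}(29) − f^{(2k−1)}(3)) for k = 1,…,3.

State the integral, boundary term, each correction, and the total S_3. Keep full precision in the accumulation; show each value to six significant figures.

S_3 ≈ 214.527

The integral term ∫_3^29 x·e^(−x/27) dx = 208.300.
Boundary: ½(f(3) + f(29)) = ½(2.68452 + 9.90680) = 6.29566.
Integral + boundary = 214.595.
Order-1 term: 1/12 · (-0.0253047 − 0.795413) = -0.0683931.
Partial sum through k=1: 214.527.
Order-2 term: −1/720 · (0.000902501 − 0.00354608) = 3.67164e-06.
Partial sum through k=2: 214.527.
Order-3 term: 1/30240 · (2.52361e-06 − 8.23190e-06) = -1.88766e-10.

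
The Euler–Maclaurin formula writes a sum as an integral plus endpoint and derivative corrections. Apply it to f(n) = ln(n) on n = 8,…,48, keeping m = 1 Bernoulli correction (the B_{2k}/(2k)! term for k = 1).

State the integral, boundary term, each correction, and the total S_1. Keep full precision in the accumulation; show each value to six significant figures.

Integral: ∫_8^48 ln(x) dx = 129.182.
½[f(8) + f(48)] = ½[2.07944 + 3.87120] = 2.97532.
Running total after boundary: 132.157.
Correction k=1: B_{2}/2! · (f^{(1)}(48) − f^{(1)}(8)) = 1/12 · (0.0208333 − 0.125000) = -0.00868056.

S_1 ≈ 132.149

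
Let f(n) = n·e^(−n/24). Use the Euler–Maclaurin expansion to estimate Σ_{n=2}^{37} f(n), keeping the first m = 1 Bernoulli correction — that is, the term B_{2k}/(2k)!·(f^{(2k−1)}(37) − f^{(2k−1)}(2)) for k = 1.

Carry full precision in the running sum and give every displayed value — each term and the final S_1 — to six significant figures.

S_1 ≈ 265.576

∫_2^37 x·e^(−x/24) dx evaluates to 260.776.
Boundary: ½(f(2) + f(37)) = ½(1.84009 + 7.91889) = 4.87949.
Integral + boundary = 265.656.
Correction k=1: B_{2}/2! · (f^{(1)}(37) − f^{(1)}(2)) = 1/12 · (-0.115930 − 0.843374) = -0.0799420.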